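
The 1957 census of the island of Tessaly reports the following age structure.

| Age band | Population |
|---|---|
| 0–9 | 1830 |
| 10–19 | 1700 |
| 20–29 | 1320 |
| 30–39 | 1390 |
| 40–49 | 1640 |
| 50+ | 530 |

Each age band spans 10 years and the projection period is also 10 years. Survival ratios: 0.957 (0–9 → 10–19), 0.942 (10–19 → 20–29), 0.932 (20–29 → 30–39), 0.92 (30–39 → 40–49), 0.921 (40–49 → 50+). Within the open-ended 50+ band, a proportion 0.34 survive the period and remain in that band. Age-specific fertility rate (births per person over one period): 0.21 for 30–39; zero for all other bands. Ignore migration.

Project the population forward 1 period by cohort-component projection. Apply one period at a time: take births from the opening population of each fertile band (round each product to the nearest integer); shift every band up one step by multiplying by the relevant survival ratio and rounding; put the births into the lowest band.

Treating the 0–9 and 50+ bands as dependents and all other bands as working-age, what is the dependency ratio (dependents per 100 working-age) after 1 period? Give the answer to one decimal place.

After projecting period 1:
Births: 1390 * 0.21 = 292
10–19: 1830 * 0.957 = 1751
20–29: 1700 * 0.942 = 1601
30–39: 1320 * 0.932 = 1230
40–49: 1390 * 0.92 = 1279
50+: 1640 * 0.921 + 530 * 0.34 = 1510 + 180 = 1690
Population now: 0–9=292, 10–19=1751, 20–29=1601, 30–39=1230, 40–49=1279, 50+=1690
Dependents (band 0–9 + band 50+) = 292 + 1690 = 1982; working-age = 5861; ratio = 1982/5861 × 100 = 33.8

33.8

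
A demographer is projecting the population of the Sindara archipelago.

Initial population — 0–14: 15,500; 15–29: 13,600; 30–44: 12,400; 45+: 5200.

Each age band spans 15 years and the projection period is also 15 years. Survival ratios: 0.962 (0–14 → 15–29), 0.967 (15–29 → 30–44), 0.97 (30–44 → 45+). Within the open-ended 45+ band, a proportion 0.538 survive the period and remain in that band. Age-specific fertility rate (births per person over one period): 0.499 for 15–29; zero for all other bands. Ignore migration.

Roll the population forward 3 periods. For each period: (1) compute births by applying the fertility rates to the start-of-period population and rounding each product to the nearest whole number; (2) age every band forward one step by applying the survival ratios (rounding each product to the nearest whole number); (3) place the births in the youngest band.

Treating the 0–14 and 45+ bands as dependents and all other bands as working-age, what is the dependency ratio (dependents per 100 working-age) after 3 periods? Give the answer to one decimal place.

— Period 1 —
Births: 13600 × 0.499 = 6786
15–29: 15500 × 0.962 = 14911
30–44: 13600 × 0.967 = 13151
45+: 12400 × 0.97 + 5200 × 0.538 = 12028 + 2798 = 14826
Population now: 0–14=6786, 15–29=14911, 30–44=13151, 45+=14826
— Period 2 —
Births: 14911 × 0.499 = 7441
15–29: 6786 × 0.962 = 6528
30–44: 14911 × 0.967 = 14419
45+: 13151 × 0.97 + 14826 × 0.538 = 12756 + 7976 = 20732
Population now: 0–14=7441, 15–29=6528, 30–44=14419, 45+=20732
— Period 3 —
Births: 6528 × 0.499 = 3257
15–29: 7441 × 0.962 = 7158
30–44: 6528 × 0.967 = 6313
45+: 14419 × 0.97 + 20732 × 0.538 = 13986 + 11154 = 25140
Population now: 0–14=3257, 15–29=7158, 30–44=6313, 45+=25140
Dependents (band 0–14 + band 45+) = 3257 + 25140 = 28397; working-age = 13471; ratio = 28397/13471 × 100 = 210.8

210.8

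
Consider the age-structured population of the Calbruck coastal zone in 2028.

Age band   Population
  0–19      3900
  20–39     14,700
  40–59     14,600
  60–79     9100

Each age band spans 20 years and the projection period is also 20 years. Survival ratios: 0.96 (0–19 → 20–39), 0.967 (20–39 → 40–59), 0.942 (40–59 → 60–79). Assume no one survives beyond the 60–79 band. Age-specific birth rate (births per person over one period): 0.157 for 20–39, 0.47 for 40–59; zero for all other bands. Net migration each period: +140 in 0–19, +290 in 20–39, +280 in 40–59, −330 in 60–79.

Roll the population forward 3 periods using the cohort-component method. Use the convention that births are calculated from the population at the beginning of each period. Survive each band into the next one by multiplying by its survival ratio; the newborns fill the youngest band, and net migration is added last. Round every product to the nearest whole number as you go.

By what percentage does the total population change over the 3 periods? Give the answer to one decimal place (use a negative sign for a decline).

-43.4

[period 1]
Births: 14700 * 0.157 = 2308, 14600 * 0.47 = 6862 → total 9170
20–39: 3900 * 0.96 = 3744
40–59: 14700 * 0.967 = 14215
60–79: 14600 * 0.942 = 13753
Net migration: 0–19 + 140 → 9310; 20–39 + 290 → 4034; 40–59 + 280 → 14495; 60–79 − 330 → 13423
→ [9310, 4034, 14495, 13423]
[period 2]
Births: 4034 * 0.157 = 633, 14495 * 0.47 = 6813 → total 7446
20–39: 9310 * 0.96 = 8938
40–59: 4034 * 0.967 = 3901
60–79: 14495 * 0.942 = 13654
Net migration: 0–19 + 140 → 7586; 20–39 + 290 → 9228; 40–59 + 280 → 4181; 60–79 − 330 → 13324
→ [7586, 9228, 4181, 13324]
[period 3]
Births: 9228 * 0.157 = 1449, 4181 * 0.47 = 1965 → total 3414
20–39: 7586 * 0.96 = 7283
40–59: 9228 * 0.967 = 8923
60–79: 4181 * 0.942 = 3939
Net migration: 0–19 + 140 → 3554; 20–39 + 290 → 7573; 40–59 + 280 → 9203; 60–79 − 330 → 3609
→ [3554, 7573, 9203, 3609]
Total: 42300 → 23939; change = -18361; percentage change = -43.4%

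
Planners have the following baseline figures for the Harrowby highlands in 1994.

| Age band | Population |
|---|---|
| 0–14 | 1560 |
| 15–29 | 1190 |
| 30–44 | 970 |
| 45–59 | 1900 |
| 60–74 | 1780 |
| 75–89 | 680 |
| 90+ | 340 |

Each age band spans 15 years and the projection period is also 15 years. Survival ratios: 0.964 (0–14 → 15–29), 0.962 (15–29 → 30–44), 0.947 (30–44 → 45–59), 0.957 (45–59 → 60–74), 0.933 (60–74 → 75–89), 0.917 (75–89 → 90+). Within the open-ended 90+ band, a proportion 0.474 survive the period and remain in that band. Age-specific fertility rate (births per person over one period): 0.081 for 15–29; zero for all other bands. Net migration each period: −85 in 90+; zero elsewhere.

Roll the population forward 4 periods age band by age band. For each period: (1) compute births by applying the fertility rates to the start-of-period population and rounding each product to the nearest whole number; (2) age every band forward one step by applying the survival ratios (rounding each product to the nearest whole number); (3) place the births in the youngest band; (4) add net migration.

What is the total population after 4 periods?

4256

(Bands numbered youngest = 1 to oldest = 7.)
— Period 1 —
Births: 1190 × 0.081 = 96
Band 2: 1560 × 0.964 = 1504
Band 3: 1190 × 0.962 = 1145
Band 4: 970 × 0.947 = 919
Band 5: 1900 × 0.957 = 1818
Band 6: 1780 × 0.933 = 1661
Band 7: 680 × 0.917 + 340 × 0.474 = 624 + 161 = 785
Net migration: Band 7 − 85 → 700
Population now: 0–14=96, 15–29=1504, 30–44=1145, 45–59=919, 60–74=1818, 75–89=1661, 90+=700
— Period 2 —
Births: 1504 × 0.081 = 122
Band 2: 96 × 0.964 = 93
Band 3: 1504 × 0.962 = 1447
Band 4: 1145 × 0.947 = 1084
Band 5: 919 × 0.957 = 879
Band 6: 1818 × 0.933 = 1696
Band 7: 1661 × 0.917 + 700 × 0.474 = 1523 + 332 = 1855
Net migration: Band 7 − 85 → 1770
Population now: 0–14=122, 15–29=93, 30–44=1447, 45–59=1084, 60–74=879, 75–89=1696, 90+=1770
— Period 3 —
Births: 93 × 0.081 = 8
Band 2: 122 × 0.964 = 118
Band 3: 93 × 0.962 = 89
Band 4: 1447 × 0.947 = 1370
Band 5: 1084 × 0.957 = 1037
Band 6: 879 × 0.933 = 820
Band 7: 1696 × 0.917 + 1770 × 0.474 = 1555 + 839 = 2394
Net migration: Band 7 − 85 → 2309
Population now: 0–14=8, 15–29=118, 30–44=89, 45–59=1370, 60–74=1037, 75–89=820, 90+=2309
— Period 4 —
Births: 118 × 0.081 = 10
Band 2: 8 × 0.964 = 8
Band 3: 118 × 0.962 = 114
Band 4: 89 × 0.947 = 84
Band 5: 1370 × 0.957 = 1311
Band 6: 1037 × 0.933 = 968
Band 7: 820 × 0.917 + 2309 × 0.474 = 752 + 1094 = 1846
Net migration: Band 7 − 85 → 1761
Population now: 0–14=10, 15–29=8, 30–44=114, 45–59=84, 60–74=1311, 75–89=968, 90+=1761
Total after period 4: 10 + 8 + 114 + 84 + 1311 + 968 + 1761 = 4256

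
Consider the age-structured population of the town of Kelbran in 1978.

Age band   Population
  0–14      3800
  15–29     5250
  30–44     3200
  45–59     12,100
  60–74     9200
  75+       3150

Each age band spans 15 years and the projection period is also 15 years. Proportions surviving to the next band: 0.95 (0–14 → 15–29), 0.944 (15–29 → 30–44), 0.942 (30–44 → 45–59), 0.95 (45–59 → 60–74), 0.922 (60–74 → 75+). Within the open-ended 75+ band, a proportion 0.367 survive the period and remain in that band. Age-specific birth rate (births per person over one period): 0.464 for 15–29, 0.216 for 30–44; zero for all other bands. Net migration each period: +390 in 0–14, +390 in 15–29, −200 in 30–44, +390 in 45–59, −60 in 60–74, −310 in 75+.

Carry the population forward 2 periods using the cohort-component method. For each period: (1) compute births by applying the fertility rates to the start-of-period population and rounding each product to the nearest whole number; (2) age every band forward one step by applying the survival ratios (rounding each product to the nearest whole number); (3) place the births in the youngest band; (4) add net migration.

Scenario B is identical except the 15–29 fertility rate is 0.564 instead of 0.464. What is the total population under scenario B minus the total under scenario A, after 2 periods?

Let band 1 be 0–14 through band 6 = 75+.
Period 1.
Births: 5250 * 0.464 = 2436  |  3200 * 0.216 = 691 → total 3127
Band 2: 3800 * 0.95 = 3610
Band 3: 5250 * 0.944 = 4956
Band 4: 3200 * 0.942 = 3014
Band 5: 12100 * 0.95 = 11495
Band 6: 9200 * 0.922 + 3150 * 0.367 = 8482 + 1156 = 9638
Net migration: Band 1 + 390 → 3517; Band 2 + 390 → 4000; Band 3 − 200 → 4756; Band 4 + 390 → 3404; Band 5 − 60 → 11435; Band 6 − 310 → 9328
Population now: 0–14=3517, 15–29=4000, 30–44=4756, 45–59=3404, 60–74=11435, 75+=9328
Period 2.
Births: 4000 * 0.464 = 1856  |  4756 * 0.216 = 1027 → total 2883
Band 2: 3517 * 0.95 = 3341
Band 3: 4000 * 0.944 = 3776
Band 4: 4756 * 0.942 = 4480
Band 5: 3404 * 0.95 = 3234
Band 6: 11435 * 0.922 + 9328 * 0.367 = 10543 + 3423 = 13966
Net migration: Band 1 + 390 → 3273; Band 2 + 390 → 3731; Band 3 − 200 → 3576; Band 4 + 390 → 4870; Band 5 − 60 → 3174; Band 6 − 310 → 13656
Population now: 0–14=3273, 15–29=3731, 30–44=3576, 45–59=4870, 60–74=3174, 75+=13656
Scenario A total after 2 periods: 32280
Scenario B projection —
Period 1.
Births: 5250 * 0.564 = 2961  |  3200 * 0.216 = 691 → total 3652
Band 2: 3800 * 0.95 = 3610
Band 3: 5250 * 0.944 = 4956
Band 4: 3200 * 0.942 = 3014
Band 5: 12100 * 0.95 = 11495
Band 6: 9200 * 0.922 + 3150 * 0.367 = 8482 + 1156 = 9638
Net migration: Band 1 + 390 → 4042; Band 2 + 390 → 4000; Band 3 − 200 → 4756; Band 4 + 390 → 3404; Band 5 − 60 → 11435; Band 6 − 310 → 9328
Population now: 0–14=4042, 15–29=4000, 30–44=4756, 45–59=3404, 60–74=11435, 75+=9328
Period 2.
Births: 4000 * 0.564 = 2256  |  4756 * 0.216 = 1027 → total 3283
Band 2: 4042 * 0.95 = 3840
Band 3: 4000 * 0.944 = 3776
Band 4: 4756 * 0.942 = 4480
Band 5: 3404 * 0.95 = 3234
Band 6: 11435 * 0.922 + 9328 * 0.367 = 10543 + 3423 = 13966
Net migration: Band 1 + 390 → 3673; Band 2 + 390 → 4230; Band 3 − 200 → 3576; Band 4 + 390 → 4870; Band 5 − 60 → 3174; Band 6 − 310 → 13656
Population now: 0–14=3673, 15–29=4230, 30–44=3576, 45–59=4870, 60–74=3174, 75+=13656
Scenario B total after 2 periods: 33179
Difference B − A = 33179 − 32280 = 899

899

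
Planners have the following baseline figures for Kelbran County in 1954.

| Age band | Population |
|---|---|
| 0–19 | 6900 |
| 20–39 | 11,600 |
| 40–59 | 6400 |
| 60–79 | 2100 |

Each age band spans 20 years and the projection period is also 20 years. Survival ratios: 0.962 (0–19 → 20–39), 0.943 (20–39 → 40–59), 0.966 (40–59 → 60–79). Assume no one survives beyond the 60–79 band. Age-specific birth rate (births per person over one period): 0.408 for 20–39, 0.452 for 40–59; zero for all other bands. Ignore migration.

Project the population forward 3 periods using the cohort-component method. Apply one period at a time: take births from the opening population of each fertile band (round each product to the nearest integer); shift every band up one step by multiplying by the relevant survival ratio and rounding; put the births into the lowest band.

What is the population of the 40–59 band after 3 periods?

6918

Call the bands 1 to 4, youngest first.
Period 1:
Births: 11600 * 0.408 = 4733  |  6400 * 0.452 = 2893 ⇒ total 7626
Band 2: 6900 * 0.962 = 6638
Band 3: 11600 * 0.943 = 10939
Band 4: 6400 * 0.966 = 6182
→ [7626, 6638, 10939, 6182]
Period 2:
Births: 6638 * 0.408 = 2708  |  10939 * 0.452 = 4944 ⇒ total 7652
Band 2: 7626 * 0.962 = 7336
Band 3: 6638 * 0.943 = 6260
Band 4: 10939 * 0.966 = 10567
→ [7652, 7336, 6260, 10567]
Period 3:
Births: 7336 * 0.408 = 2993  |  6260 * 0.452 = 2830 ⇒ total 5823
Band 2: 7652 * 0.962 = 7361
Band 3: 7336 * 0.943 = 6918
Band 4: 6260 * 0.966 = 6047
→ [5823, 7361, 6918, 6047]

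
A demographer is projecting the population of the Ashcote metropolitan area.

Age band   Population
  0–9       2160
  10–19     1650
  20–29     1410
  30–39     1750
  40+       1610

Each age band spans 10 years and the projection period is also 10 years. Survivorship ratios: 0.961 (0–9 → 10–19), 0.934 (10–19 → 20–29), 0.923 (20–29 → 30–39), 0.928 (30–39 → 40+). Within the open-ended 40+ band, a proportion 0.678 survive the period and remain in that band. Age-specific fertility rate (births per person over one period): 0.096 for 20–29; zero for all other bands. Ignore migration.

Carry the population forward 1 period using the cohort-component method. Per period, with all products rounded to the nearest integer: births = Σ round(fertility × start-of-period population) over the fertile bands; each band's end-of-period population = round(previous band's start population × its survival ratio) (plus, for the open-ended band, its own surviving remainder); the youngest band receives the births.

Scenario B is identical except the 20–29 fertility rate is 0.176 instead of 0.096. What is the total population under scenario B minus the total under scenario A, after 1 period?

— Period 1 —
Births: 1410 * 0.096 = 135
10–19: 2160 * 0.961 = 2076
20–29: 1650 * 0.934 = 1541
30–39: 1410 * 0.923 = 1301
40+: 1750 * 0.928 + 1610 * 0.678 = 1624 + 1092 = 2716
Population now: 0–9=135, 10–19=2076, 20–29=1541, 30–39=1301, 40+=2716
Scenario A total after 1 period: 7769
Scenario B projection —
— Period 1 —
Births: 1410 * 0.176 = 248
10–19: 2160 * 0.961 = 2076
20–29: 1650 * 0.934 = 1541
30–39: 1410 * 0.923 = 1301
40+: 1750 * 0.928 + 1610 * 0.678 = 1624 + 1092 = 2716
Population now: 0–9=248, 10–19=2076, 20–29=1541, 30–39=1301, 40+=2716
Scenario B total after 1 period: 7882
Difference B − A = 7882 − 7769 = 113

113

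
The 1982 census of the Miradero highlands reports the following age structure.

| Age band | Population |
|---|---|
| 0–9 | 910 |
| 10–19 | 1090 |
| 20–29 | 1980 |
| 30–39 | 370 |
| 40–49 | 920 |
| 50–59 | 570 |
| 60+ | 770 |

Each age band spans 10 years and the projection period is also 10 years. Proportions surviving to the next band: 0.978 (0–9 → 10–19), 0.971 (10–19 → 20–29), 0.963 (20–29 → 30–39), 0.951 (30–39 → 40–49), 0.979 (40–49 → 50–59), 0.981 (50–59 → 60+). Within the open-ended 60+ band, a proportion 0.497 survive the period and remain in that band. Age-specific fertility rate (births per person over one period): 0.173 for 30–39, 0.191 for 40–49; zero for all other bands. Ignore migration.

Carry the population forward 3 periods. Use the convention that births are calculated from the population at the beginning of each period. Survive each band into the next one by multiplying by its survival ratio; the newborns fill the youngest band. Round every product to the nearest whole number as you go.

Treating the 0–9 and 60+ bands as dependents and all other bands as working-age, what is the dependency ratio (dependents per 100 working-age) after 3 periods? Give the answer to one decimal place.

Call the bands 1 to 7, youngest first.
Period 1.
Births: 370 * 0.173 = 64  |  920 * 0.191 = 176 → 240
Band 2: 910 * 0.978 = 890
Band 3: 1090 * 0.971 = 1058
Band 4: 1980 * 0.963 = 1907
Band 5: 370 * 0.951 = 352
Band 6: 920 * 0.979 = 901
Band 7: 570 * 0.981 + 770 * 0.497 = 559 + 383 = 942
→ [240, 890, 1058, 1907, 352, 901, 942]
Period 2.
Births: 1907 * 0.173 = 330  |  352 * 0.191 = 67 → 397
Band 2: 240 * 0.978 = 235
Band 3: 890 * 0.971 = 864
Band 4: 1058 * 0.963 = 1019
Band 5: 1907 * 0.951 = 1814
Band 6: 352 * 0.979 = 345
Band 7: 901 * 0.981 + 942 * 0.497 = 884 + 468 = 1352
→ [397, 235, 864, 1019, 1814, 345, 1352]
Period 3.
Births: 1019 * 0.173 = 176  |  1814 * 0.191 = 346 → 522
Band 2: 397 * 0.978 = 388
Band 3: 235 * 0.971 = 228
Band 4: 864 * 0.963 = 832
Band 5: 1019 * 0.951 = 969
Band 6: 1814 * 0.979 = 1776
Band 7: 345 * 0.981 + 1352 * 0.497 = 338 + 672 = 1010
→ [522, 388, 228, 832, 969, 1776, 1010]
Dependents (band 0–9 + band 60+) = 522 + 1010 = 1532; working-age = 4193; ratio = 1532/4193 × 100 = 36.5

36.5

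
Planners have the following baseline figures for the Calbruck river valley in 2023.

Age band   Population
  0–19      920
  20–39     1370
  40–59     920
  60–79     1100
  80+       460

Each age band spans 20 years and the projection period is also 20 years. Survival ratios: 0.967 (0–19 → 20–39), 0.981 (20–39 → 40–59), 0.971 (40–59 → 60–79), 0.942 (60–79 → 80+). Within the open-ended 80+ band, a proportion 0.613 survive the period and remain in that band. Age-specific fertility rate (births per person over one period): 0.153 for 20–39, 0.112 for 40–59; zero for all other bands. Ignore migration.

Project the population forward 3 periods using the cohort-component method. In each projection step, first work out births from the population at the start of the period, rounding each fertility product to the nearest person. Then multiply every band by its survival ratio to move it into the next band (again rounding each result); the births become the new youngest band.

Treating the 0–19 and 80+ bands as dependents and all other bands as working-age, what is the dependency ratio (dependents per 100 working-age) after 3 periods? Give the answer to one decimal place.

Call the bands 1 to 5, youngest first.
After projecting period 1:
Births: 1370 × 0.153 = 210, 920 × 0.112 = 103 — total 313
Band 2: 920 × 0.967 = 890
Band 3: 1370 × 0.981 = 1344
Band 4: 920 × 0.971 = 893
Band 5: 1100 × 0.942 + 460 × 0.613 = 1036 + 282 = 1318
End of period: [313, 890, 1344, 893, 1318]
After projecting period 2:
Births: 890 × 0.153 = 136, 1344 × 0.112 = 151 — total 287
Band 2: 313 × 0.967 = 303
Band 3: 890 × 0.981 = 873
Band 4: 1344 × 0.971 = 1305
Band 5: 893 × 0.942 + 1318 × 0.613 = 841 + 808 = 1649
End of period: [287, 303, 873, 1305, 1649]
After projecting period 3:
Births: 303 × 0.153 = 46, 873 × 0.112 = 98 — total 144
Band 2: 287 × 0.967 = 278
Band 3: 303 × 0.981 = 297
Band 4: 873 × 0.971 = 848
Band 5: 1305 × 0.942 + 1649 × 0.613 = 1229 + 1011 = 2240
End of period: [144, 278, 297, 848, 2240]
Dependents (band 0–19 + band 80+) = 144 + 2240 = 2384; working-age = 1423; ratio = 2384/1423 × 100 = 167.5

167.5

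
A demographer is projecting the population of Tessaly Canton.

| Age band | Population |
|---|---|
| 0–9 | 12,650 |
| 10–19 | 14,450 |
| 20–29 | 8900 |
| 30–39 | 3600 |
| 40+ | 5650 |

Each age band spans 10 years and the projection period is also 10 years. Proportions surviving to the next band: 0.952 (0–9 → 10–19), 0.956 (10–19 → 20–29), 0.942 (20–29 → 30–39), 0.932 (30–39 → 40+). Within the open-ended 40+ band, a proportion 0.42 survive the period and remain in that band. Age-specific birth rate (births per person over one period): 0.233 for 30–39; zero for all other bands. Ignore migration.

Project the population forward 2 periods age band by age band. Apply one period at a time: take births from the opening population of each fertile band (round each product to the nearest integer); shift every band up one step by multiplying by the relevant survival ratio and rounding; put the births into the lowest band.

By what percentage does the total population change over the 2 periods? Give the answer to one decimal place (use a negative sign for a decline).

-17.1

Numbering the bands 1..5 from youngest to oldest:
Period 1:
Births: 3600 × 0.233 = 839
Band 2: 12650 × 0.952 = 12043
Band 3: 14450 × 0.956 = 13814
Band 4: 8900 × 0.942 = 8384
Band 5: 3600 × 0.932 + 5650 × 0.42 = 3355 + 2373 = 5728
End of period: [839, 12043, 13814, 8384, 5728]
Period 2:
Births: 8384 × 0.233 = 1953
Band 2: 839 × 0.952 = 799
Band 3: 12043 × 0.956 = 11513
Band 4: 13814 × 0.942 = 13013
Band 5: 8384 × 0.932 + 5728 × 0.42 = 7814 + 2406 = 10220
End of period: [1953, 799, 11513, 13013, 10220]
Total: 45250 → 37498; change = -7752; percentage change = -17.1%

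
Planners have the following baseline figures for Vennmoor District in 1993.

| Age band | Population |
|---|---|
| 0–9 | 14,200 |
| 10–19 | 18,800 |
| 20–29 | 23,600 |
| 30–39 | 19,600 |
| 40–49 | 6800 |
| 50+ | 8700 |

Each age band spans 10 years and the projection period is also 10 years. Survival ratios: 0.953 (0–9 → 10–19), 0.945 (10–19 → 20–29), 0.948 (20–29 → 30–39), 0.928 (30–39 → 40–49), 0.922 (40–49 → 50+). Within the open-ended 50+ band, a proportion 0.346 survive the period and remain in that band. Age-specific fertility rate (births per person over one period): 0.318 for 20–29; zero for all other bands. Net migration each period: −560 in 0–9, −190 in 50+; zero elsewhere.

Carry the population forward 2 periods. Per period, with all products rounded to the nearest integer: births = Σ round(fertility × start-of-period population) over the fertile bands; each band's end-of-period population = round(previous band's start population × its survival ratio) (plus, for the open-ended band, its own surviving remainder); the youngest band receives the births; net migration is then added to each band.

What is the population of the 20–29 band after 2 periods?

12789

Numbering the groups 1..6 from youngest to oldest:
— Period 1 —
Births: 23600 × 0.318 = 7505
Group 2: 14200 × 0.953 = 13533
Group 3: 18800 × 0.945 = 17766
Group 4: 23600 × 0.948 = 22373
Group 5: 19600 × 0.928 = 18189
Group 6: 6800 × 0.922 + 8700 × 0.346 = 6270 + 3010 = 9280
Net migration: Group 1 − 560 → 6945; Group 6 − 190 → 9090
→ [6945, 13533, 17766, 22373, 18189, 9090]
— Period 2 —
Births: 17766 × 0.318 = 5650
Group 2: 6945 × 0.953 = 6619
Group 3: 13533 × 0.945 = 12789
Group 4: 17766 × 0.948 = 16842
Group 5: 22373 × 0.928 = 20762
Group 6: 18189 × 0.922 + 9090 × 0.346 = 16770 + 3145 = 19915
Net migration: Group 1 − 560 → 5090; Group 6 − 190 → 19725
→ [5090, 6619, 12789, 16842, 20762, 19725]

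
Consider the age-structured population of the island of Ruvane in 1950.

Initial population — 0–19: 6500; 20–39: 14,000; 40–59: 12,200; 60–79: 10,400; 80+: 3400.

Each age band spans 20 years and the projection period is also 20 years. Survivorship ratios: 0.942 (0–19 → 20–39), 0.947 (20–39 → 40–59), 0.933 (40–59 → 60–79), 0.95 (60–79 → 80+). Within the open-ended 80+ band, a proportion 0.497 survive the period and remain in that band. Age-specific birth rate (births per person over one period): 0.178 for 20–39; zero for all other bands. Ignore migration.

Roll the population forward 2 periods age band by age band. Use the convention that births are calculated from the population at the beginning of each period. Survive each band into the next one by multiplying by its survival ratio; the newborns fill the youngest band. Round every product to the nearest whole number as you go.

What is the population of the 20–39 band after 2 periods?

Call the groups 1 to 5, youngest first.
[period 1]
Births: 14000 × 0.178 = 2492
Group 2: 6500 × 0.942 = 6123
Group 3: 14000 × 0.947 = 13258
Group 4: 12200 × 0.933 = 11383
Group 5: 10400 × 0.95 + 3400 × 0.497 = 9880 + 1690 = 11570
End of period: [2492, 6123, 13258, 11383, 11570]
[period 2]
Births: 6123 × 0.178 = 1090
Group 2: 2492 × 0.942 = 2347
Group 3: 6123 × 0.947 = 5798
Group 4: 13258 × 0.933 = 12370
Group 5: 11383 × 0.95 + 11570 × 0.497 = 10814 + 5750 = 16564
End of period: [1090, 2347, 5798, 12370, 16564]

2347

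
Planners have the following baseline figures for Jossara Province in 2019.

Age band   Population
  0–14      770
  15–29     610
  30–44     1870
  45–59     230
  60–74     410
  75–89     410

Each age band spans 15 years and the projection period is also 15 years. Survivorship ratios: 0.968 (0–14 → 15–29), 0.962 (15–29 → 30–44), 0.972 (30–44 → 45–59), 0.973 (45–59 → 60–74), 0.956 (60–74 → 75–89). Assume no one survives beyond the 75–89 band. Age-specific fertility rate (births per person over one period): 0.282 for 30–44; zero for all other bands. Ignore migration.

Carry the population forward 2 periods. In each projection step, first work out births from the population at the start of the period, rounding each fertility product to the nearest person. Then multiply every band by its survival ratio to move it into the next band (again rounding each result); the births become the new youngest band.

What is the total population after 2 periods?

3947

(Groups numbered youngest = 1 to oldest = 6.)
Period 1.
Births: 1870 × 0.282 = 527
Group 2: 770 × 0.968 = 745
Group 3: 610 × 0.962 = 587
Group 4: 1870 × 0.972 = 1818
Group 5: 230 × 0.973 = 224
Group 6: 410 × 0.956 = 392
Population now: 0–14=527, 15–29=745, 30–44=587, 45–59=1818, 60–74=224, 75–89=392
Period 2.
Births: 587 × 0.282 = 166
Group 2: 527 × 0.968 = 510
Group 3: 745 × 0.962 = 717
Group 4: 587 × 0.972 = 571
Group 5: 1818 × 0.973 = 1769
Group 6: 224 × 0.956 = 214
Population now: 0–14=166, 15–29=510, 30–44=717, 45–59=571, 60–74=1769, 75–89=214
Total after period 2: 166 + 510 + 717 + 571 + 1769 + 214 = 3947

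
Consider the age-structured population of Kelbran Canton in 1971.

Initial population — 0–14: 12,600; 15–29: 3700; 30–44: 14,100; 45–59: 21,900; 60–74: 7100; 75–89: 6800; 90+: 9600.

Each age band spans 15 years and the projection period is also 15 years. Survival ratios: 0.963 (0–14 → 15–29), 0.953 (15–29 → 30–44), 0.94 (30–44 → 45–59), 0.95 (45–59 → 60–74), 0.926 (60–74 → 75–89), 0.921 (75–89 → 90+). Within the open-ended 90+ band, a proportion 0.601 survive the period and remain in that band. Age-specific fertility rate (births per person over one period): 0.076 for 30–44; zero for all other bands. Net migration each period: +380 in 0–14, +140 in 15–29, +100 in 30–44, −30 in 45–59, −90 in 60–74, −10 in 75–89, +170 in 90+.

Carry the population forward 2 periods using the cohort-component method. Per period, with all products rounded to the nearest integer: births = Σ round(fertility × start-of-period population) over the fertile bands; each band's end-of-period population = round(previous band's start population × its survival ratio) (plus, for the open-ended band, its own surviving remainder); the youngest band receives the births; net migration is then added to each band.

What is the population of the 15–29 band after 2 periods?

Period 1:
Births: 14100 * 0.076 = 1072
15–29: 12600 * 0.963 = 12134
30–44: 3700 * 0.953 = 3526
45–59: 14100 * 0.94 = 13254
60–74: 21900 * 0.95 = 20805
75–89: 7100 * 0.926 = 6575
90+: 6800 * 0.921 + 9600 * 0.601 = 6263 + 5770 = 12033
Net migration: 0–14 + 380 → 1452; 15–29 + 140 → 12274; 30–44 + 100 → 3626; 45–59 − 30 → 13224; 60–74 − 90 → 20715; 75–89 − 10 → 6565; 90+ + 170 → 12203
Giving 1452 / 12274 / 3626 / 13224 / 20715 / 6565 / 12203.
Period 2:
Births: 3626 * 0.076 = 276
15–29: 1452 * 0.963 = 1398
30–44: 12274 * 0.953 = 11697
45–59: 3626 * 0.94 = 3408
60–74: 13224 * 0.95 = 12563
75–89: 20715 * 0.926 = 19182
90+: 6565 * 0.921 + 12203 * 0.601 = 6046 + 7334 = 13380
Net migration: 0–14 + 380 → 656; 15–29 + 140 → 1538; 30–44 + 100 → 11797; 45–59 − 30 → 3378; 60–74 − 90 → 12473; 75–89 − 10 → 19172; 90+ + 170 → 13550
Giving 656 / 1538 / 11797 / 3378 / 12473 / 19172 / 13550.

1538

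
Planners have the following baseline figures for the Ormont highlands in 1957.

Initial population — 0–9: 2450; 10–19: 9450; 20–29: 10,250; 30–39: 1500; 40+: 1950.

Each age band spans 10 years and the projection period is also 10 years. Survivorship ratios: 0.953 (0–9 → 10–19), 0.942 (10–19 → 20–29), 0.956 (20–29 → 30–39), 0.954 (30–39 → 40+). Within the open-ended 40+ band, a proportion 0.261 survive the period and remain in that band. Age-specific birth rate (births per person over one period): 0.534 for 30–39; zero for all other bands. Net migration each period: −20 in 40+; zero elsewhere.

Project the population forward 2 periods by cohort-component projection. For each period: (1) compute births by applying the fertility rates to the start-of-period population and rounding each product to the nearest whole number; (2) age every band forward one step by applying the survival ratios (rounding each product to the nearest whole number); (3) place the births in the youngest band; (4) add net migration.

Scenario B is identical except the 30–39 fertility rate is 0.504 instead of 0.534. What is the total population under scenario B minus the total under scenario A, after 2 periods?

(Bands numbered youngest = 1 to oldest = 5.)
Period 1:
Births: 1500 × 0.534 = 801
Band 2: 2450 × 0.953 = 2335
Band 3: 9450 × 0.942 = 8902
Band 4: 10250 × 0.956 = 9799
Band 5: 1500 × 0.954 + 1950 × 0.261 = 1431 + 509 = 1940
Net migration: Band 5 − 20 → 1920
Giving 801 / 2335 / 8902 / 9799 / 1920.
Period 2:
Births: 9799 × 0.534 = 5233
Band 2: 801 × 0.953 = 763
Band 3: 2335 × 0.942 = 2200
Band 4: 8902 × 0.956 = 8510
Band 5: 9799 × 0.954 + 1920 × 0.261 = 9348 + 501 = 9849
Net migration: Band 5 − 20 → 9829
Giving 5233 / 763 / 2200 / 8510 / 9829.
Scenario A total after 2 periods: 26535
Scenario B projection —
Period 1:
Births: 1500 × 0.504 = 756
Band 2: 2450 × 0.953 = 2335
Band 3: 9450 × 0.942 = 8902
Band 4: 10250 × 0.956 = 9799
Band 5: 1500 × 0.954 + 1950 × 0.261 = 1431 + 509 = 1940
Net migration: Band 5 − 20 → 1920
Giving 756 / 2335 / 8902 / 9799 / 1920.
Period 2:
Births: 9799 × 0.504 = 4939
Band 2: 756 × 0.953 = 720
Band 3: 2335 × 0.942 = 2200
Band 4: 8902 × 0.956 = 8510
Band 5: 9799 × 0.954 + 1920 × 0.261 = 9348 + 501 = 9849
Net migration: Band 5 − 20 → 9829
Giving 4939 / 720 / 2200 / 8510 / 9829.
Scenario B total after 2 periods: 26198
Difference B − A = 26198 − 26535 = -337

-337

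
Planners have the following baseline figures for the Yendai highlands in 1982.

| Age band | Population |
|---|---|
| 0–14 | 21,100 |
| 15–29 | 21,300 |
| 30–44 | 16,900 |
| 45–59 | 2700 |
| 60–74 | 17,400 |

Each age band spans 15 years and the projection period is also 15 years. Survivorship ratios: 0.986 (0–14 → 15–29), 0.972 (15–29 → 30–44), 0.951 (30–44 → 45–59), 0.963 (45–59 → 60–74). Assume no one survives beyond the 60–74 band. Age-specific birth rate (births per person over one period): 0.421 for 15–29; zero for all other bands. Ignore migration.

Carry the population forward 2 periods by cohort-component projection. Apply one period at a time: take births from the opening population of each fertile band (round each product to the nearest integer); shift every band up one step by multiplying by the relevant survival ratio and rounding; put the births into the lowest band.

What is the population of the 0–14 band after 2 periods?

Call the groups 1 to 5, youngest first.
After projecting period 1:
Births: 21300 × 0.421 = 8967
Group 2: 21100 × 0.986 = 20805
Group 3: 21300 × 0.972 = 20704
Group 4: 16900 × 0.951 = 16072
Group 5: 2700 × 0.963 = 2600
Population now: 0–14=8967, 15–29=20805, 30–44=20704, 45–59=16072, 60–74=2600
After projecting period 2:
Births: 20805 × 0.421 = 8759
Group 2: 8967 × 0.986 = 8841
Group 3: 20805 × 0.972 = 20222
Group 4: 20704 × 0.951 = 19690
Group 5: 16072 × 0.963 = 15477
Population now: 0–14=8759, 15–29=8841, 30–44=20222, 45–59=19690, 60–74=15477

8759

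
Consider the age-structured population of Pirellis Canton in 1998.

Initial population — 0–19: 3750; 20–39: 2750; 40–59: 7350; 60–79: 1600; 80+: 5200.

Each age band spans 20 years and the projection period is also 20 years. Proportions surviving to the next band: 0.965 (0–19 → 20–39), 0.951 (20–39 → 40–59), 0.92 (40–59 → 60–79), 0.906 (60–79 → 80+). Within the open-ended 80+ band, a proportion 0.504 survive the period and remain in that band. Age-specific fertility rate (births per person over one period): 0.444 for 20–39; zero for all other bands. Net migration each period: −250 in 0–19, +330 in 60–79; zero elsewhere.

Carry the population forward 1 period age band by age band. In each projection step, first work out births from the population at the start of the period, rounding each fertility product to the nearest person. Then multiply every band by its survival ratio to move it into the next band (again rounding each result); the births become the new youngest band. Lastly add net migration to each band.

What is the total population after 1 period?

18368

Let band 1 be 0–19 through band 5 = 80+.
Period 1.
Births: 2750 * 0.444 = 1221
Band 2: 3750 * 0.965 = 3619
Band 3: 2750 * 0.951 = 2615
Band 4: 7350 * 0.92 = 6762
Band 5: 1600 * 0.906 + 5200 * 0.504 = 1450 + 2621 = 4071
Net migration: Band 1 − 250 → 971; Band 4 + 330 → 7092
Population now: 0–19=971, 20–39=3619, 40–59=2615, 60–79=7092, 80+=4071
Total after period 1: 971 + 3619 + 2615 + 7092 + 4071 = 18368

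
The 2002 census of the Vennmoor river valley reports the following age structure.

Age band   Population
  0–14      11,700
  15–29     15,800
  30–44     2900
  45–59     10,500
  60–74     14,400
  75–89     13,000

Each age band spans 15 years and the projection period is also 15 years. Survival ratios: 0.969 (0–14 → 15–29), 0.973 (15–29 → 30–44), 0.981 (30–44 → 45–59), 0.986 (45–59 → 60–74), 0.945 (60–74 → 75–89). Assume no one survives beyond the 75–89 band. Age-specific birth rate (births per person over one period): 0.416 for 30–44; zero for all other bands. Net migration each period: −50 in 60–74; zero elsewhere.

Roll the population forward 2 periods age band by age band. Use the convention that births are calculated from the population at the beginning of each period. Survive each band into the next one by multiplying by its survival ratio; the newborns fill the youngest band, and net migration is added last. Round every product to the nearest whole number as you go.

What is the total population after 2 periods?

46167

Let band 1 be 0–14 through band 6 = 75–89.
Period 1:
Births: 2900 × 0.416 = 1206
Band 2: 11700 × 0.969 = 11337
Band 3: 15800 × 0.973 = 15373
Band 4: 2900 × 0.981 = 2845
Band 5: 10500 × 0.986 = 10353
Band 6: 14400 × 0.945 = 13608
Net migration: Band 5 − 50 → 10303
→ [1206, 11337, 15373, 2845, 10303, 13608]
Period 2:
Births: 15373 × 0.416 = 6395
Band 2: 1206 × 0.969 = 1169
Band 3: 11337 × 0.973 = 11031
Band 4: 15373 × 0.981 = 15081
Band 5: 2845 × 0.986 = 2805
Band 6: 10303 × 0.945 = 9736
Net migration: Band 5 − 50 → 2755
→ [6395, 1169, 11031, 15081, 2755, 9736]
Total after period 2: 6395 + 1169 + 11031 + 15081 + 2755 + 9736 = 46167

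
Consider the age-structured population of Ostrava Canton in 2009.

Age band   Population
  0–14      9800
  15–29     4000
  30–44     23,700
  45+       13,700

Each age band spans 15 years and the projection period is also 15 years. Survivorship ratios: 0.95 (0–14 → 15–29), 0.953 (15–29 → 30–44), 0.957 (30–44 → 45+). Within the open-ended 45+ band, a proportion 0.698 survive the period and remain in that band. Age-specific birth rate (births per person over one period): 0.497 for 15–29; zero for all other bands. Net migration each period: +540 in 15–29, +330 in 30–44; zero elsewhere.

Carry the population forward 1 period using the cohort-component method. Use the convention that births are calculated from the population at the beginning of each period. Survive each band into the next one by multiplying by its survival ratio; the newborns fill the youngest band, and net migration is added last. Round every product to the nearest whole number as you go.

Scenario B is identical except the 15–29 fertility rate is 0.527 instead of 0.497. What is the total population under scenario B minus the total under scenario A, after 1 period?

120

Period 1:
Births: 4000 × 0.497 = 1988
15–29: 9800 × 0.95 = 9310
30–44: 4000 × 0.953 = 3812
45+: 23700 × 0.957 + 13700 × 0.698 = 22681 + 9563 = 32244
Net migration: 15–29 + 540 → 9850; 30–44 + 330 → 4142
Giving 1988 / 9850 / 4142 / 32244.
Scenario A total after 1 period: 48224
Scenario B projection —
Period 1:
Births: 4000 × 0.527 = 2108
15–29: 9800 × 0.95 = 9310
30–44: 4000 × 0.953 = 3812
45+: 23700 × 0.957 + 13700 × 0.698 = 22681 + 9563 = 32244
Net migration: 15–29 + 540 → 9850; 30–44 + 330 → 4142
Giving 2108 / 9850 / 4142 / 32244.
Scenario B total after 1 period: 48344
Difference B − A = 48344 − 48224 = 120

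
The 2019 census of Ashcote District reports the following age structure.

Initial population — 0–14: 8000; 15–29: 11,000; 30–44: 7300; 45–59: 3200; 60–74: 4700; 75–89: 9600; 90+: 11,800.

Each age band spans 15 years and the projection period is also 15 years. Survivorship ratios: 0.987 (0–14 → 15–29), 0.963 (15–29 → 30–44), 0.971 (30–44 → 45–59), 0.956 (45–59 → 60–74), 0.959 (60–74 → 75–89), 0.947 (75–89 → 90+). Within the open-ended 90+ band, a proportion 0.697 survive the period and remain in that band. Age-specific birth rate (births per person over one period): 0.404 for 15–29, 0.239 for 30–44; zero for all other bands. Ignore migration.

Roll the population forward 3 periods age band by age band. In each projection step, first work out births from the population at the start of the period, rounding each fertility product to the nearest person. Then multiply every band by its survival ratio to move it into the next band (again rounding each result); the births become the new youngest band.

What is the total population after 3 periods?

53695

Period 1:
Births: 11000 * 0.404 = 4444, 7300 * 0.239 = 1745 → 6189
15–29: 8000 * 0.987 = 7896
30–44: 11000 * 0.963 = 10593
45–59: 7300 * 0.971 = 7088
60–74: 3200 * 0.956 = 3059
75–89: 4700 * 0.959 = 4507
90+: 9600 * 0.947 + 11800 * 0.697 = 9091 + 8225 = 17316
Population now: 0–14=6189, 15–29=7896, 30–44=10593, 45–59=7088, 60–74=3059, 75–89=4507, 90+=17316
Period 2:
Births: 7896 * 0.404 = 3190, 10593 * 0.239 = 2532 → 5722
15–29: 6189 * 0.987 = 6109
30–44: 7896 * 0.963 = 7604
45–59: 10593 * 0.971 = 10286
60–74: 7088 * 0.956 = 6776
75–89: 3059 * 0.959 = 2934
90+: 4507 * 0.947 + 17316 * 0.697 = 4268 + 12069 = 16337
Population now: 0–14=5722, 15–29=6109, 30–44=7604, 45–59=10286, 60–74=6776, 75–89=2934, 90+=16337
Period 3:
Births: 6109 * 0.404 = 2468, 7604 * 0.239 = 1817 → 4285
15–29: 5722 * 0.987 = 5648
30–44: 6109 * 0.963 = 5883
45–59: 7604 * 0.971 = 7383
60–74: 10286 * 0.956 = 9833
75–89: 6776 * 0.959 = 6498
90+: 2934 * 0.947 + 16337 * 0.697 = 2778 + 11387 = 14165
Population now: 0–14=4285, 15–29=5648, 30–44=5883, 45–59=7383, 60–74=9833, 75–89=6498, 90+=14165
Total after period 3: 4285 + 5648 + 5883 + 7383 + 9833 + 6498 + 14165 = 53695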